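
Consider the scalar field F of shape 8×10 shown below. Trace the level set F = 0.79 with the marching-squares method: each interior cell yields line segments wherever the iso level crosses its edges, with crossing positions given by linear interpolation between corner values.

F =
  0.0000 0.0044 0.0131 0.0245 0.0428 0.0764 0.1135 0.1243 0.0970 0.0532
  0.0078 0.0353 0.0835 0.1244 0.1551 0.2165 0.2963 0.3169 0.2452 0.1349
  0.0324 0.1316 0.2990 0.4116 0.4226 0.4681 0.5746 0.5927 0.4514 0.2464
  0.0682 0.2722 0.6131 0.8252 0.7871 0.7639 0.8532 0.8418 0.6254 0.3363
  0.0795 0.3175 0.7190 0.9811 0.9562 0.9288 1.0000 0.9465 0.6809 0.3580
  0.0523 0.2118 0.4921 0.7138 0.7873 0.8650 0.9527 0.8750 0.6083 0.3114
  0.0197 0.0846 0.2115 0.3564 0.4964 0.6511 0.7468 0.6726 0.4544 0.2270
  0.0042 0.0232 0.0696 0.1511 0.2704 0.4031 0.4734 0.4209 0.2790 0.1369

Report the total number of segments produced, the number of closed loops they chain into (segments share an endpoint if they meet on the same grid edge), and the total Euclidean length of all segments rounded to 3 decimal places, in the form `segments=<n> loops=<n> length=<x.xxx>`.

segments=18 loops=1 length=13.646

cell (2,2): code 0100 → (2.915,3.000)–(3.000,2.834)
cell (2,3): code 1000 → (3.000,3.924)–(2.915,3.000)
cell (2,5): code 0100 → (2.773,6.000)–(3.000,5.292)
cell (2,6): code 1100 → (2.792,7.000)–(2.773,6.000)
cell (2,7): code 1000 → (3.000,7.239)–(2.792,7.000)
cell (3,2): code 0110 → (3.000,2.834)–(4.000,2.271)
cell (3,3): code 1101 → (3.017,4.000)–(3.000,3.924)
cell (3,4): code 1100 → (3.158,5.000)–(3.017,4.000)
cell (3,5): code 1110 → (3.000,5.292)–(3.158,5.000)
cell (3,7): code 1001 → (4.000,7.589)–(3.000,7.239)
cell (4,2): code 0010 → (4.000,2.271)–(4.715,3.000)
cell (4,3): code 0011 → (4.715,3.000)–(4.984,4.000)
cell (4,4): code 0111 → (4.984,4.000)–(5.000,4.035)
cell (4,7): code 1001 → (5.000,7.319)–(4.000,7.589)
cell (5,4): code 0010 → (5.000,4.035)–(5.351,5.000)
cell (5,5): code 0011 → (5.351,5.000)–(5.790,6.000)
cell (5,6): code 0011 → (5.790,6.000)–(5.420,7.000)
cell (5,7): code 0001 → (5.420,7.000)–(5.000,7.319)
total: 18 segments, chained into 1 closed loop(s), length Σ = 13.645920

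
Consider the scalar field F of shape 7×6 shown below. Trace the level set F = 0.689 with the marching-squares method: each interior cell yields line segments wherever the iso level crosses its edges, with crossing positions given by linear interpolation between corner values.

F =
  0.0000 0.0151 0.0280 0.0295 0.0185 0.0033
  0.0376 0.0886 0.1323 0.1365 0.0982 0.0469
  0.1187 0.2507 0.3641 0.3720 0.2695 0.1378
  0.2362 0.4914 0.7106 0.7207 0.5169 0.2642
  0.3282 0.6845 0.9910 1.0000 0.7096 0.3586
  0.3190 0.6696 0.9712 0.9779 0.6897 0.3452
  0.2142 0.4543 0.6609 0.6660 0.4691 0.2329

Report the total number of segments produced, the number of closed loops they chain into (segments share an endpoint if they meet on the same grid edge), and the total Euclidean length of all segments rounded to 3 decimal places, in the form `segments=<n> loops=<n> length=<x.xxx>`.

cell (2,1): code 0100 → (2.938,2.000)–(3.000,1.901)
cell (2,2): code 1100 → (2.909,3.000)–(2.938,2.000)
cell (2,3): code 1000 → (3.000,3.156)–(2.909,3.000)
cell (3,1): code 0110 → (3.000,1.901)–(4.000,1.015)
cell (3,3): code 1101 → (3.893,4.000)–(3.000,3.156)
cell (3,4): code 1000 → (4.000,4.059)–(3.893,4.000)
cell (4,1): code 0110 → (4.000,1.015)–(5.000,1.064)
cell (4,4): code 1001 → (5.000,4.002)–(4.000,4.059)
cell (5,1): code 0010 → (5.000,1.064)–(5.909,2.000)
cell (5,2): code 0011 → (5.909,2.000)–(5.926,3.000)
cell (5,3): code 0011 → (5.926,3.000)–(5.003,4.000)
cell (5,4): code 0001 → (5.003,4.000)–(5.000,4.002)
total: 12 segments, chained into 1 closed loop(s), length Σ = 9.657283

segments=12 loops=1 length=9.657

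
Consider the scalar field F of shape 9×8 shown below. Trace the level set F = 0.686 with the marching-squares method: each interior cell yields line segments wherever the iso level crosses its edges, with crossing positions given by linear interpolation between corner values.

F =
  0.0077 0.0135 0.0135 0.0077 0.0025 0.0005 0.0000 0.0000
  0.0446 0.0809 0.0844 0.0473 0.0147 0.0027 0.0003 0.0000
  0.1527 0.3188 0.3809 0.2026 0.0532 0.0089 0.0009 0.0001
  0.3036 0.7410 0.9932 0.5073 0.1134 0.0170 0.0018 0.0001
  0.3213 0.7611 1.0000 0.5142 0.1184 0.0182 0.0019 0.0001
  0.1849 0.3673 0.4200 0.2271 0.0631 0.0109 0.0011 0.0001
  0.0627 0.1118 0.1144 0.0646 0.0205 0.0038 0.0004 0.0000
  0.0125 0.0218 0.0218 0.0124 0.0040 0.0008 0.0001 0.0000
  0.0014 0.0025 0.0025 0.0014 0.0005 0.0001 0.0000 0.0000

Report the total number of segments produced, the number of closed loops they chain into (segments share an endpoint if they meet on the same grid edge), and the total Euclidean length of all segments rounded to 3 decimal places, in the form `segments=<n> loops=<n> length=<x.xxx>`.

segments=8 loops=1 length=6.215

cell (2,0): code 0100 → (2.870,1.000)–(3.000,0.874)
cell (2,1): code 1100 → (2.498,2.000)–(2.870,1.000)
cell (2,2): code 1000 → (3.000,2.632)–(2.498,2.000)
cell (3,0): code 0110 → (3.000,0.874)–(4.000,0.829)
cell (3,2): code 1001 → (4.000,2.646)–(3.000,2.632)
cell (4,0): code 0010 → (4.000,0.829)–(4.191,1.000)
cell (4,1): code 0011 → (4.191,1.000)–(4.541,2.000)
cell (4,2): code 0001 → (4.541,2.000)–(4.000,2.646)
total: 8 segments, chained into 1 closed loop(s), length Σ = 6.214857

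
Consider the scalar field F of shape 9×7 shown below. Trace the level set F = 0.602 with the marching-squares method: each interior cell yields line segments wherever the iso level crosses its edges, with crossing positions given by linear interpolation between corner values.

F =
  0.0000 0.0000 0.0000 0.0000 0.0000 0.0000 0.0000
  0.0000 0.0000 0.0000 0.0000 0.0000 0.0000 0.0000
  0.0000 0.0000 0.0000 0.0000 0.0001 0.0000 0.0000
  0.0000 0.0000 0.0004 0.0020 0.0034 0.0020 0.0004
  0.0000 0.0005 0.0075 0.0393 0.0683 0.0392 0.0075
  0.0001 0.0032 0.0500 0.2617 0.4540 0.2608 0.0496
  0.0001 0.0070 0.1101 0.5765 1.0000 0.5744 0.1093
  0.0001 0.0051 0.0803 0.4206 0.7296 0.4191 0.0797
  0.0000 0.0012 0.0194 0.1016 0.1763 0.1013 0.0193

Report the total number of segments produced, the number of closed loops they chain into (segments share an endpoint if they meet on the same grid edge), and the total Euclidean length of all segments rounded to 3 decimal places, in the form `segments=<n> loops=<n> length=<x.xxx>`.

cell (5,3): code 0100 → (5.271,4.000)–(6.000,3.060)
cell (5,4): code 1000 → (6.000,4.935)–(5.271,4.000)
cell (6,3): code 0110 → (6.000,3.060)–(7.000,3.587)
cell (6,4): code 1001 → (7.000,4.411)–(6.000,4.935)
cell (7,3): code 0010 → (7.000,3.587)–(7.231,4.000)
cell (7,4): code 0001 → (7.231,4.000)–(7.000,4.411)
total: 6 segments, chained into 1 closed loop(s), length Σ = 5.578608

segments=6 loops=1 length=5.579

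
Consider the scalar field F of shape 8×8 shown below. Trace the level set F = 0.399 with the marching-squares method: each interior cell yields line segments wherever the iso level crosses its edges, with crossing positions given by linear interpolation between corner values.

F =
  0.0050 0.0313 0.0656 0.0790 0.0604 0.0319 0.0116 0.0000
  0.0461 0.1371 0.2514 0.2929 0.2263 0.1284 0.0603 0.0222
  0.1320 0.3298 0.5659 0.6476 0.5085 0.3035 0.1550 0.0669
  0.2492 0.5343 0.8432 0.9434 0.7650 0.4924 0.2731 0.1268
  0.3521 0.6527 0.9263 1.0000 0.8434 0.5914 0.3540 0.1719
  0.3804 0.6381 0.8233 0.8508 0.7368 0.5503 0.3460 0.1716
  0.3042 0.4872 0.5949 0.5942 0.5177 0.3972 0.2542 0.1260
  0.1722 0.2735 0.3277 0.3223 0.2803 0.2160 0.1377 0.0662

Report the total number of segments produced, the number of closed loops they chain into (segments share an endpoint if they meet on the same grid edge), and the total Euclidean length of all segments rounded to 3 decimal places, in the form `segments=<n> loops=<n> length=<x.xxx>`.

segments=20 loops=1 length=17.513

cell (1,1): code 0100 → (1.469,2.000)–(2.000,1.293)
cell (1,2): code 1100 → (1.299,3.000)–(1.469,2.000)
cell (1,3): code 1100 → (1.612,4.000)–(1.299,3.000)
cell (1,4): code 1000 → (2.000,4.534)–(1.612,4.000)
cell (2,0): code 0100 → (2.338,1.000)–(3.000,0.525)
cell (2,1): code 1110 → (2.000,1.293)–(2.338,1.000)
cell (2,4): code 1101 → (2.506,5.000)–(2.000,4.534)
cell (2,5): code 1000 → (3.000,5.426)–(2.506,5.000)
cell (3,0): code 0110 → (3.000,0.525)–(4.000,0.156)
cell (3,5): code 1001 → (4.000,5.810)–(3.000,5.426)
cell (4,0): code 0110 → (4.000,0.156)–(5.000,0.072)
cell (4,5): code 1001 → (5.000,5.741)–(4.000,5.810)
cell (5,0): code 0110 → (5.000,0.072)–(6.000,0.518)
cell (5,4): code 1011 → (6.000,4.985)–(5.988,5.000)
cell (5,5): code 0001 → (5.988,5.000)–(5.000,5.741)
cell (6,0): code 0010 → (6.000,0.518)–(6.413,1.000)
cell (6,1): code 0011 → (6.413,1.000)–(6.733,2.000)
cell (6,2): code 0011 → (6.733,2.000)–(6.718,3.000)
cell (6,3): code 0011 → (6.718,3.000)–(6.500,4.000)
cell (6,4): code 0001 → (6.500,4.000)–(6.000,4.985)
total: 20 segments, chained into 1 closed loop(s), length Σ = 17.513379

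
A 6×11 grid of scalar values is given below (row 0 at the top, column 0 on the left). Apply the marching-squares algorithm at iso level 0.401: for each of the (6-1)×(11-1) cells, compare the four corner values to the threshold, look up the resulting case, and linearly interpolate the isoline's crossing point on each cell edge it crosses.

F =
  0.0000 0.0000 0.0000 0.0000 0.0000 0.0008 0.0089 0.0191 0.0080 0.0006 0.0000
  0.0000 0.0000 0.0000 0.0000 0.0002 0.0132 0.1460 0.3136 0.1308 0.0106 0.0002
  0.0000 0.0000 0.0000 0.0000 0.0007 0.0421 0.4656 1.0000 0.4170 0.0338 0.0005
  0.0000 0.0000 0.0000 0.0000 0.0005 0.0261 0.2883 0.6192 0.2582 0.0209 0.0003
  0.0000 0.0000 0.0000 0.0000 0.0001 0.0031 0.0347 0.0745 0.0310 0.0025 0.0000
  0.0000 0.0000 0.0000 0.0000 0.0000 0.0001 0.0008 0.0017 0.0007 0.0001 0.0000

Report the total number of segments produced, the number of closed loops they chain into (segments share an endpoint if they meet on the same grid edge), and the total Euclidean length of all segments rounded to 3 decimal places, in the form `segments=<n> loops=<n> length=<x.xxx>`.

segments=10 loops=1 length=6.522

cell (1,5): code 0100 → (1.798,6.000)–(2.000,5.847)
cell (1,6): code 1100 → (1.127,7.000)–(1.798,6.000)
cell (1,7): code 1100 → (1.944,8.000)–(1.127,7.000)
cell (1,8): code 1000 → (2.000,8.042)–(1.944,8.000)
cell (2,5): code 0010 → (2.000,5.847)–(2.364,6.000)
cell (2,6): code 0111 → (2.364,6.000)–(3.000,6.341)
cell (2,7): code 1011 → (3.000,7.604)–(2.101,8.000)
cell (2,8): code 0001 → (2.101,8.000)–(2.000,8.042)
cell (3,6): code 0010 → (3.000,6.341)–(3.401,7.000)
cell (3,7): code 0001 → (3.401,7.000)–(3.000,7.604)
total: 10 segments, chained into 1 closed loop(s), length Σ = 6.522456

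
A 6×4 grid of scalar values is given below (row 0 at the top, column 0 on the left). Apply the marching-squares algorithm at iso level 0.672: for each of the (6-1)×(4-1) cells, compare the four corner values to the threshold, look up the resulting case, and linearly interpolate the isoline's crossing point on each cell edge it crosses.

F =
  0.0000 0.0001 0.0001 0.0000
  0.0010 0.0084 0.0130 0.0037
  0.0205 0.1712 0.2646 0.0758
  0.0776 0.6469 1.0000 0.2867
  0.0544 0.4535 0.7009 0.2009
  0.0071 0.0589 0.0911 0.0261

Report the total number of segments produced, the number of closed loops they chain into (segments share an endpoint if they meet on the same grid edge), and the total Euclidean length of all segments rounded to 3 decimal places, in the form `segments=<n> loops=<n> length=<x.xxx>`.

cell (2,1): code 0100 → (2.554,2.000)–(3.000,1.071)
cell (2,2): code 1000 → (3.000,2.460)–(2.554,2.000)
cell (3,1): code 0110 → (3.000,1.071)–(4.000,1.883)
cell (3,2): code 1001 → (4.000,2.058)–(3.000,2.460)
cell (4,1): code 0010 → (4.000,1.883)–(4.047,2.000)
cell (4,2): code 0001 → (4.047,2.000)–(4.000,2.058)
total: 6 segments, chained into 1 closed loop(s), length Σ = 4.237868

segments=6 loops=1 length=4.238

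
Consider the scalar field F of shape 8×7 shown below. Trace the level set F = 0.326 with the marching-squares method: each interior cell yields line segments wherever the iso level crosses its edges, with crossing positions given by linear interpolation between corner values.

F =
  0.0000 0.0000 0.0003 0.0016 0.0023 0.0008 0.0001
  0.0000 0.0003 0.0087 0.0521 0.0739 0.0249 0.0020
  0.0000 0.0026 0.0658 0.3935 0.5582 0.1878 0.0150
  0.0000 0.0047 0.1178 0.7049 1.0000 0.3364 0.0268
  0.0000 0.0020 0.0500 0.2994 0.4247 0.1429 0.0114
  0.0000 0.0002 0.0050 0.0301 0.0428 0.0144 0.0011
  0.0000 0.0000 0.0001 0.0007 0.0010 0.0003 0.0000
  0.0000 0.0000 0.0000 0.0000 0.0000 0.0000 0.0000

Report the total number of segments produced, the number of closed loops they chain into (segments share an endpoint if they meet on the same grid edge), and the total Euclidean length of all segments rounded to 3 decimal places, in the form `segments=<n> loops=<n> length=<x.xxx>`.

cell (1,2): code 0100 → (1.802,3.000)–(2.000,2.794)
cell (1,3): code 1100 → (1.521,4.000)–(1.802,3.000)
cell (1,4): code 1000 → (2.000,4.627)–(1.521,4.000)
cell (2,2): code 0110 → (2.000,2.794)–(3.000,2.355)
cell (2,4): code 1101 → (2.930,5.000)–(2.000,4.627)
cell (2,5): code 1000 → (3.000,5.034)–(2.930,5.000)
cell (3,2): code 0010 → (3.000,2.355)–(3.934,3.000)
cell (3,3): code 0111 → (3.934,3.000)–(4.000,3.212)
cell (3,4): code 1011 → (4.000,4.350)–(3.054,5.000)
cell (3,5): code 0001 → (3.054,5.000)–(3.000,5.034)
cell (4,3): code 0010 → (4.000,3.212)–(4.258,4.000)
cell (4,4): code 0001 → (4.258,4.000)–(4.000,4.350)
total: 12 segments, chained into 1 closed loop(s), length Σ = 8.118986

segments=12 loops=1 length=8.119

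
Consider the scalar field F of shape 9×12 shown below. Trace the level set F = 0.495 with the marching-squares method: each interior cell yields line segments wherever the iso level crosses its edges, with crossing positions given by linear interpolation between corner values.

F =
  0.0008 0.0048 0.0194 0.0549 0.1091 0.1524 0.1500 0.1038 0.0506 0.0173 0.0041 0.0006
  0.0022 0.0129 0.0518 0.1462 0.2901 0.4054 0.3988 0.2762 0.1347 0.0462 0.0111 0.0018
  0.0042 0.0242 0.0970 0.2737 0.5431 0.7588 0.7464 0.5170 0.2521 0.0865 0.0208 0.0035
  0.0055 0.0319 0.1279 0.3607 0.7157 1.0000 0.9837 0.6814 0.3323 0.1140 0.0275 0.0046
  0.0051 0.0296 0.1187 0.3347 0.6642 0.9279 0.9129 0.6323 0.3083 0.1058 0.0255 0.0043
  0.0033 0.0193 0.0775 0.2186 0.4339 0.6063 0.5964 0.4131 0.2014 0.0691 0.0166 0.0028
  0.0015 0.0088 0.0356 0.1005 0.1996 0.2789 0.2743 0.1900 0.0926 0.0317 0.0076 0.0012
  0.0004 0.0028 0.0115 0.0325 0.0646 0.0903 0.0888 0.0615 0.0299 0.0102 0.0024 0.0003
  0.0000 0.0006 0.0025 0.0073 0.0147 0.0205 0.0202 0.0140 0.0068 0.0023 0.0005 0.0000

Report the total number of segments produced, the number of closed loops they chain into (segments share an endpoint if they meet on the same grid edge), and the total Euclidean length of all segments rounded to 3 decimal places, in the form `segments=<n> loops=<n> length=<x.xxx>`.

cell (1,3): code 0100 → (1.810,4.000)–(2.000,3.821)
cell (1,4): code 1100 → (1.254,5.000)–(1.810,4.000)
cell (1,5): code 1100 → (1.277,6.000)–(1.254,5.000)
cell (1,6): code 1100 → (1.909,7.000)–(1.277,6.000)
cell (1,7): code 1000 → (2.000,7.083)–(1.909,7.000)
cell (2,3): code 0110 → (2.000,3.821)–(3.000,3.378)
cell (2,7): code 1001 → (3.000,7.534)–(2.000,7.083)
cell (3,3): code 0110 → (3.000,3.378)–(4.000,3.486)
cell (3,7): code 1001 → (4.000,7.424)–(3.000,7.534)
cell (4,3): code 0010 → (4.000,3.486)–(4.735,4.000)
cell (4,4): code 0111 → (4.735,4.000)–(5.000,4.354)
cell (4,6): code 1011 → (5.000,6.553)–(4.626,7.000)
cell (4,7): code 0001 → (4.626,7.000)–(4.000,7.424)
cell (5,4): code 0010 → (5.000,4.354)–(5.340,5.000)
cell (5,5): code 0011 → (5.340,5.000)–(5.315,6.000)
cell (5,6): code 0001 → (5.315,6.000)–(5.000,6.553)
total: 16 segments, chained into 1 closed loop(s), length Σ = 12.958634

segments=16 loops=1 length=12.959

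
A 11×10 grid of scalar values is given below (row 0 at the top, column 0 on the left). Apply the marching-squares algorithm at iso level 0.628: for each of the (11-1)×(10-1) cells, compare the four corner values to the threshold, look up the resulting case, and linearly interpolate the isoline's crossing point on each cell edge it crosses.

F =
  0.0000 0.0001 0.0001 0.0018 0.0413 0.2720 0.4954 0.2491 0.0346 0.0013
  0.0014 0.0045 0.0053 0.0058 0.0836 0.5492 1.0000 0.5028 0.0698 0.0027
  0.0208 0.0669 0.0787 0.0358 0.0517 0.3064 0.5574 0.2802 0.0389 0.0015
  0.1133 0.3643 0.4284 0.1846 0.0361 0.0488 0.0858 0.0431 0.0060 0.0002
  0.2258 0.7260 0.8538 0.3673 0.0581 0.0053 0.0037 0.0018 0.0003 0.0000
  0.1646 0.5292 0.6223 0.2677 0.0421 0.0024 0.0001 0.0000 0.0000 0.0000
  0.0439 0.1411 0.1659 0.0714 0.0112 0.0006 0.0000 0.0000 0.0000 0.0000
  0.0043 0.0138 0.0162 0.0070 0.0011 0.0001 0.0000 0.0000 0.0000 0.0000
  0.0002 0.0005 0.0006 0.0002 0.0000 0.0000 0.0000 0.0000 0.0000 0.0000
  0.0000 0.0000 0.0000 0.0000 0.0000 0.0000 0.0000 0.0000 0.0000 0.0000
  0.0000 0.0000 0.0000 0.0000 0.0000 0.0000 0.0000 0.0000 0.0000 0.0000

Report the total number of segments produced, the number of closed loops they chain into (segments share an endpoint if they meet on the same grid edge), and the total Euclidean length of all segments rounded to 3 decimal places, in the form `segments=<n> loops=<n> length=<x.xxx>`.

segments=10 loops=2 length=9.256

cell (0,5): code 0100 → (0.263,6.000)–(1.000,5.175)
cell (0,6): code 1000 → (1.000,6.748)–(0.263,6.000)
cell (1,5): code 0010 → (1.000,5.175)–(1.840,6.000)
cell (1,6): code 0001 → (1.840,6.000)–(1.000,6.748)
cell (3,0): code 0100 → (3.729,1.000)–(4.000,0.804)
cell (3,1): code 1100 → (3.469,2.000)–(3.729,1.000)
cell (3,2): code 1000 → (4.000,2.464)–(3.469,2.000)
cell (4,0): code 0010 → (4.000,0.804)–(4.498,1.000)
cell (4,1): code 0011 → (4.498,1.000)–(4.975,2.000)
cell (4,2): code 0001 → (4.975,2.000)–(4.000,2.464)
total: 10 segments, chained into 2 closed loop(s), length Σ = 9.256124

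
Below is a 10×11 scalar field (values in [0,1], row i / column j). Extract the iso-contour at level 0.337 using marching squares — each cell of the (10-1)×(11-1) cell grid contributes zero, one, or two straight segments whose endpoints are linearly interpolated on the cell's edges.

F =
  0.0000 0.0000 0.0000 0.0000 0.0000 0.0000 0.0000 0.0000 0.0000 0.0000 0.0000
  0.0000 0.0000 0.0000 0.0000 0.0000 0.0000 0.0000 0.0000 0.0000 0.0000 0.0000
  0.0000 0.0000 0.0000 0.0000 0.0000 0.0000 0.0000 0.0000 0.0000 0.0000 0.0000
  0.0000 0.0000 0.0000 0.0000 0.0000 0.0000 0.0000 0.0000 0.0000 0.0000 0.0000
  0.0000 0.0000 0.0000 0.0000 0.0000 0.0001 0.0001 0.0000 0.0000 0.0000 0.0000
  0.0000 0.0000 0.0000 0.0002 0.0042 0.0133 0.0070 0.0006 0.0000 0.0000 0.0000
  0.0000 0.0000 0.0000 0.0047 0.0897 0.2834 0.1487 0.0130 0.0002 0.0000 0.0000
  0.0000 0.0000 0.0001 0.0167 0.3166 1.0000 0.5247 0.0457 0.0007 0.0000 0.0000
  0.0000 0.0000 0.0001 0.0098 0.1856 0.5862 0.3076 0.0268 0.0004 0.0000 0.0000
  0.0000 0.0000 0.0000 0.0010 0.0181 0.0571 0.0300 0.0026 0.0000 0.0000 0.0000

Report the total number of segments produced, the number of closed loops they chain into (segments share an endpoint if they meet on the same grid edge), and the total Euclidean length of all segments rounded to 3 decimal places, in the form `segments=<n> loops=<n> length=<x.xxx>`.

cell (6,4): code 0100 → (6.075,5.000)–(7.000,4.030)
cell (6,5): code 1100 → (6.501,6.000)–(6.075,5.000)
cell (6,6): code 1000 → (7.000,6.392)–(6.501,6.000)
cell (7,4): code 0110 → (7.000,4.030)–(8.000,4.378)
cell (7,5): code 1011 → (8.000,5.894)–(7.865,6.000)
cell (7,6): code 0001 → (7.865,6.000)–(7.000,6.392)
cell (8,4): code 0010 → (8.000,4.378)–(8.471,5.000)
cell (8,5): code 0001 → (8.471,5.000)–(8.000,5.894)
total: 8 segments, chained into 1 closed loop(s), length Σ = 7.033099

segments=8 loops=1 length=7.033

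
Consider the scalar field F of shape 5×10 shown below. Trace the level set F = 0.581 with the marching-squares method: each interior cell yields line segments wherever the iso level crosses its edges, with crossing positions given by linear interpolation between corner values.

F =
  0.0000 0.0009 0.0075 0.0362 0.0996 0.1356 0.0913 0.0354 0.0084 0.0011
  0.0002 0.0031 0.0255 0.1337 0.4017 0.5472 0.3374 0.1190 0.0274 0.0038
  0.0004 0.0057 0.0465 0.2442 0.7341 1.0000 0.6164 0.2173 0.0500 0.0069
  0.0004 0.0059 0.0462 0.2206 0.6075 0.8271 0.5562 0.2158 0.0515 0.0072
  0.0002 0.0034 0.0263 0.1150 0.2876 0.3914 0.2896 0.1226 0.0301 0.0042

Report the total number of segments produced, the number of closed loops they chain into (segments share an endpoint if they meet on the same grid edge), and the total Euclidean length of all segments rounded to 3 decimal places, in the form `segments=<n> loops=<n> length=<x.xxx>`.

cell (1,3): code 0100 → (1.539,4.000)–(2.000,3.687)
cell (1,4): code 1100 → (1.075,5.000)–(1.539,4.000)
cell (1,5): code 1100 → (1.873,6.000)–(1.075,5.000)
cell (1,6): code 1000 → (2.000,6.089)–(1.873,6.000)
cell (2,3): code 0110 → (2.000,3.687)–(3.000,3.932)
cell (2,5): code 1011 → (3.000,5.908)–(2.588,6.000)
cell (2,6): code 0001 → (2.588,6.000)–(2.000,6.089)
cell (3,3): code 0010 → (3.000,3.932)–(3.083,4.000)
cell (3,4): code 0011 → (3.083,4.000)–(3.565,5.000)
cell (3,5): code 0001 → (3.565,5.000)–(3.000,5.908)
total: 10 segments, chained into 1 closed loop(s), length Σ = 7.427177

segments=10 loops=1 length=7.427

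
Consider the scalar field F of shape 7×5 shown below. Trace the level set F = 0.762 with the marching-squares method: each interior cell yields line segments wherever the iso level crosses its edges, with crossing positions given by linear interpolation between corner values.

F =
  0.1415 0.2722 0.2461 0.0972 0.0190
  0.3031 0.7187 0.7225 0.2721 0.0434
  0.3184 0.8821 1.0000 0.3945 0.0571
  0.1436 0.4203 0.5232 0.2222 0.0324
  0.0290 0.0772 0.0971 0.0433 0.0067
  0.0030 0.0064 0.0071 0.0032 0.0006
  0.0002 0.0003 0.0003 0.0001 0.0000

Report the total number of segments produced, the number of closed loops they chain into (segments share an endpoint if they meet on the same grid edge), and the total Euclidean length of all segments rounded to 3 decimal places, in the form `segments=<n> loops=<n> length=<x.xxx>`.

segments=6 loops=1 length=4.716

cell (1,0): code 0100 → (1.265,1.000)–(2.000,0.787)
cell (1,1): code 1100 → (1.142,2.000)–(1.265,1.000)
cell (1,2): code 1000 → (2.000,2.393)–(1.142,2.000)
cell (2,0): code 0010 → (2.000,0.787)–(2.260,1.000)
cell (2,1): code 0011 → (2.260,1.000)–(2.499,2.000)
cell (2,2): code 0001 → (2.499,2.000)–(2.000,2.393)
total: 6 segments, chained into 1 closed loop(s), length Σ = 4.715921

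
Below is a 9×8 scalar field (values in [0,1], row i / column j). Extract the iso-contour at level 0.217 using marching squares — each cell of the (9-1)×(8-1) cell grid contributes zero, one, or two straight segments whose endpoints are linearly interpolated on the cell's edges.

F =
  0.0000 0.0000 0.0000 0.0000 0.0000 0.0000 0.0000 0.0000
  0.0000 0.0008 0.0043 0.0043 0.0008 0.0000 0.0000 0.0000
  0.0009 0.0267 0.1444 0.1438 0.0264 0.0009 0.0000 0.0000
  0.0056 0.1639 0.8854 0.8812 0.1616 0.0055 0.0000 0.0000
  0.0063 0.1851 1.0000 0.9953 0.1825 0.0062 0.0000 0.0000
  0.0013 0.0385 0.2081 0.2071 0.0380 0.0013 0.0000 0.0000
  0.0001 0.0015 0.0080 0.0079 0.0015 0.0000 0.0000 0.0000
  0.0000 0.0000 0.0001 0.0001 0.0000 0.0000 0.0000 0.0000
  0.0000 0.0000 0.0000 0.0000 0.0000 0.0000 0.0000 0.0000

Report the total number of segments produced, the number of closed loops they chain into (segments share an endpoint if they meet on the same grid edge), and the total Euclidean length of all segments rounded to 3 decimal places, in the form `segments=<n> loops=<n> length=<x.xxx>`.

cell (2,1): code 0100 → (2.098,2.000)–(3.000,1.074)
cell (2,2): code 1100 → (2.099,3.000)–(2.098,2.000)
cell (2,3): code 1000 → (3.000,3.923)–(2.099,3.000)
cell (3,1): code 0110 → (3.000,1.074)–(4.000,1.039)
cell (3,3): code 1001 → (4.000,3.958)–(3.000,3.923)
cell (4,1): code 0010 → (4.000,1.039)–(4.989,2.000)
cell (4,2): code 0011 → (4.989,2.000)–(4.987,3.000)
cell (4,3): code 0001 → (4.987,3.000)–(4.000,3.958)
total: 8 segments, chained into 1 closed loop(s), length Σ = 9.338087

segments=8 loops=1 length=9.338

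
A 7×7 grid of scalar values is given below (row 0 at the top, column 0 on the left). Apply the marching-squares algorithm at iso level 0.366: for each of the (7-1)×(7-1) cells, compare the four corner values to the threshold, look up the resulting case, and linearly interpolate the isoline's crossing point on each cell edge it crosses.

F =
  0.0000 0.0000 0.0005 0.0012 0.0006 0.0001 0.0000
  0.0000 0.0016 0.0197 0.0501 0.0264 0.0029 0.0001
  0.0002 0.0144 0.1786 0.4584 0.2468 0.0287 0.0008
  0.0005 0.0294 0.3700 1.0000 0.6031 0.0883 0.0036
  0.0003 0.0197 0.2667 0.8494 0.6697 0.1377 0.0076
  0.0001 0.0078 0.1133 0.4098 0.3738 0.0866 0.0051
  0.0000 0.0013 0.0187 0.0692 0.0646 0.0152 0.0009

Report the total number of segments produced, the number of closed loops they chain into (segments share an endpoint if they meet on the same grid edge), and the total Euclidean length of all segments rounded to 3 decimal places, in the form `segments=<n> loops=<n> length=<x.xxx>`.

cell (1,2): code 0100 → (1.774,3.000)–(2.000,2.670)
cell (1,3): code 1000 → (2.000,3.437)–(1.774,3.000)
cell (2,1): code 0100 → (2.979,2.000)–(3.000,1.988)
cell (2,2): code 1110 → (2.000,2.670)–(2.979,2.000)
cell (2,3): code 1101 → (2.335,4.000)–(2.000,3.437)
cell (2,4): code 1000 → (3.000,4.461)–(2.335,4.000)
cell (3,1): code 0010 → (3.000,1.988)–(3.039,2.000)
cell (3,2): code 0111 → (3.039,2.000)–(4.000,2.170)
cell (3,4): code 1001 → (4.000,4.571)–(3.000,4.461)
cell (4,2): code 0110 → (4.000,2.170)–(5.000,2.852)
cell (4,4): code 1001 → (5.000,4.027)–(4.000,4.571)
cell (5,2): code 0010 → (5.000,2.852)–(5.129,3.000)
cell (5,3): code 0011 → (5.129,3.000)–(5.025,4.000)
cell (5,4): code 0001 → (5.025,4.000)–(5.000,4.027)
total: 14 segments, chained into 1 closed loop(s), length Σ = 9.176514

segments=14 loops=1 length=9.177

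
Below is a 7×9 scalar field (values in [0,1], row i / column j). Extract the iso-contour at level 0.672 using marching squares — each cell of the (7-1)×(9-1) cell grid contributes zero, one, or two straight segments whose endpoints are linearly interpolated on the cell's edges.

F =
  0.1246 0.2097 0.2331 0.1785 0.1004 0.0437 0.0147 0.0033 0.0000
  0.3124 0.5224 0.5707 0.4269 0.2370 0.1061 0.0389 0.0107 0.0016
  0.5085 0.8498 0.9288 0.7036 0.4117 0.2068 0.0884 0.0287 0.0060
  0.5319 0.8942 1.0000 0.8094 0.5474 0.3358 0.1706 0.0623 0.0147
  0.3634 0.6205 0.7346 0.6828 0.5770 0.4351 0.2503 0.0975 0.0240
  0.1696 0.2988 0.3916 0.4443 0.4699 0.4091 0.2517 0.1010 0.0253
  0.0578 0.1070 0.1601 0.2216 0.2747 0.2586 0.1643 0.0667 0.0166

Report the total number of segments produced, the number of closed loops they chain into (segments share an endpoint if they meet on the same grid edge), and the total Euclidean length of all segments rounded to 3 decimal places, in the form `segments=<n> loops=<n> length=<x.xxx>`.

segments=12 loops=1 length=9.471

cell (1,0): code 0100 → (1.457,1.000)–(2.000,0.479)
cell (1,1): code 1100 → (1.283,2.000)–(1.457,1.000)
cell (1,2): code 1100 → (1.886,3.000)–(1.283,2.000)
cell (1,3): code 1000 → (2.000,3.108)–(1.886,3.000)
cell (2,0): code 0110 → (2.000,0.479)–(3.000,0.387)
cell (2,3): code 1001 → (3.000,3.524)–(2.000,3.108)
cell (3,0): code 0010 → (3.000,0.387)–(3.812,1.000)
cell (3,1): code 0111 → (3.812,1.000)–(4.000,1.451)
cell (3,3): code 1001 → (4.000,3.102)–(3.000,3.524)
cell (4,1): code 0010 → (4.000,1.451)–(4.183,2.000)
cell (4,2): code 0011 → (4.183,2.000)–(4.045,3.000)
cell (4,3): code 0001 → (4.045,3.000)–(4.000,3.102)
total: 12 segments, chained into 1 closed loop(s), length Σ = 9.471263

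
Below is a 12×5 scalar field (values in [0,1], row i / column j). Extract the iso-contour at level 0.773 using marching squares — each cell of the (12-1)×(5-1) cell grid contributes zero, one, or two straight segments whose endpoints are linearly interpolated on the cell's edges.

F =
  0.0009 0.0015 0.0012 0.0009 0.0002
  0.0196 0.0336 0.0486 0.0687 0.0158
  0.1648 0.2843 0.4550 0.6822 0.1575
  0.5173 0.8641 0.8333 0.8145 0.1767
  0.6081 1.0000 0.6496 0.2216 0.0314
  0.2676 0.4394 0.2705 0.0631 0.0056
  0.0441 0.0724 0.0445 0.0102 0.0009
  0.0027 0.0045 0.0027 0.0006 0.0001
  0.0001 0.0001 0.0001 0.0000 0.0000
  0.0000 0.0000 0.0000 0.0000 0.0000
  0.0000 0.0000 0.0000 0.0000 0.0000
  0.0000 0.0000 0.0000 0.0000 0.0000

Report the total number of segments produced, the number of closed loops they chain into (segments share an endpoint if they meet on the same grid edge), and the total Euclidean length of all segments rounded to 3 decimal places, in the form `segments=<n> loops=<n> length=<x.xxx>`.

cell (2,0): code 0100 → (2.843,1.000)–(3.000,0.737)
cell (2,1): code 1100 → (2.841,2.000)–(2.843,1.000)
cell (2,2): code 1100 → (2.686,3.000)–(2.841,2.000)
cell (2,3): code 1000 → (3.000,3.065)–(2.686,3.000)
cell (3,0): code 0110 → (3.000,0.737)–(4.000,0.421)
cell (3,1): code 1011 → (4.000,1.648)–(3.328,2.000)
cell (3,2): code 0011 → (3.328,2.000)–(3.070,3.000)
cell (3,3): code 0001 → (3.070,3.000)–(3.000,3.065)
cell (4,0): code 0010 → (4.000,0.421)–(4.405,1.000)
cell (4,1): code 0001 → (4.405,1.000)–(4.000,1.648)
total: 10 segments, chained into 1 closed loop(s), length Σ = 7.044730

segments=10 loops=1 length=7.045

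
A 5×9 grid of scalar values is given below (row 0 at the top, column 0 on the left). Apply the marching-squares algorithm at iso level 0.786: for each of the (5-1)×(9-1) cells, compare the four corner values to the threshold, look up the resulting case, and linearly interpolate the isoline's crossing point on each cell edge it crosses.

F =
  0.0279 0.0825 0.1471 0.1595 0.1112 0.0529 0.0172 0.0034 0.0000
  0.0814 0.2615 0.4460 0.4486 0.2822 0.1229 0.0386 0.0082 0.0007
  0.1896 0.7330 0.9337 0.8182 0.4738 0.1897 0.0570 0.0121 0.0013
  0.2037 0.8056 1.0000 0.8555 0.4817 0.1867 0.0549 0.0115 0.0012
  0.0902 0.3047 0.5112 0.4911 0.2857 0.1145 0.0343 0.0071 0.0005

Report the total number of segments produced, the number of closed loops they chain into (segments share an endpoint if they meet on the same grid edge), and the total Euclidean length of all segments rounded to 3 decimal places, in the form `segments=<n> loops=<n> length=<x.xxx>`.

segments=10 loops=1 length=6.423

cell (1,1): code 0100 → (1.697,2.000)–(2.000,1.264)
cell (1,2): code 1100 → (1.913,3.000)–(1.697,2.000)
cell (1,3): code 1000 → (2.000,3.093)–(1.913,3.000)
cell (2,0): code 0100 → (2.730,1.000)–(3.000,0.967)
cell (2,1): code 1110 → (2.000,1.264)–(2.730,1.000)
cell (2,3): code 1001 → (3.000,3.186)–(2.000,3.093)
cell (3,0): code 0010 → (3.000,0.967)–(3.039,1.000)
cell (3,1): code 0011 → (3.039,1.000)–(3.438,2.000)
cell (3,2): code 0011 → (3.438,2.000)–(3.191,3.000)
cell (3,3): code 0001 → (3.191,3.000)–(3.000,3.186)
total: 10 segments, chained into 1 closed loop(s), length Σ = 6.422995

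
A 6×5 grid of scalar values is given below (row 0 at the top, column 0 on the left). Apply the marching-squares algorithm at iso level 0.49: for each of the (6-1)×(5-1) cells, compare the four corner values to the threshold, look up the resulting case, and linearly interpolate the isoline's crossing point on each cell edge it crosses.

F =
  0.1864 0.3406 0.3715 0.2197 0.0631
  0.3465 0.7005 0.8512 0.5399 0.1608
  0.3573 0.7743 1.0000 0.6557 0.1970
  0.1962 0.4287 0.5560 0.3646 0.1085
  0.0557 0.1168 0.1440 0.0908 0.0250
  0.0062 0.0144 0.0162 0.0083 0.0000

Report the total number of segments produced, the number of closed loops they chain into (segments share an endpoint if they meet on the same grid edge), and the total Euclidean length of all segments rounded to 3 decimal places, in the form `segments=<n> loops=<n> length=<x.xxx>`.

cell (0,0): code 0100 → (0.415,1.000)–(1.000,0.405)
cell (0,1): code 1100 → (0.247,2.000)–(0.415,1.000)
cell (0,2): code 1100 → (0.844,3.000)–(0.247,2.000)
cell (0,3): code 1000 → (1.000,3.132)–(0.844,3.000)
cell (1,0): code 0110 → (1.000,0.405)–(2.000,0.318)
cell (1,3): code 1001 → (2.000,3.361)–(1.000,3.132)
cell (2,0): code 0010 → (2.000,0.318)–(2.823,1.000)
cell (2,1): code 0111 → (2.823,1.000)–(3.000,1.482)
cell (2,2): code 1011 → (3.000,2.345)–(2.569,3.000)
cell (2,3): code 0001 → (2.569,3.000)–(2.000,3.361)
cell (3,1): code 0010 → (3.000,1.482)–(3.160,2.000)
cell (3,2): code 0001 → (3.160,2.000)–(3.000,2.345)
total: 12 segments, chained into 1 closed loop(s), length Σ = 9.209355

segments=12 loops=1 length=9.209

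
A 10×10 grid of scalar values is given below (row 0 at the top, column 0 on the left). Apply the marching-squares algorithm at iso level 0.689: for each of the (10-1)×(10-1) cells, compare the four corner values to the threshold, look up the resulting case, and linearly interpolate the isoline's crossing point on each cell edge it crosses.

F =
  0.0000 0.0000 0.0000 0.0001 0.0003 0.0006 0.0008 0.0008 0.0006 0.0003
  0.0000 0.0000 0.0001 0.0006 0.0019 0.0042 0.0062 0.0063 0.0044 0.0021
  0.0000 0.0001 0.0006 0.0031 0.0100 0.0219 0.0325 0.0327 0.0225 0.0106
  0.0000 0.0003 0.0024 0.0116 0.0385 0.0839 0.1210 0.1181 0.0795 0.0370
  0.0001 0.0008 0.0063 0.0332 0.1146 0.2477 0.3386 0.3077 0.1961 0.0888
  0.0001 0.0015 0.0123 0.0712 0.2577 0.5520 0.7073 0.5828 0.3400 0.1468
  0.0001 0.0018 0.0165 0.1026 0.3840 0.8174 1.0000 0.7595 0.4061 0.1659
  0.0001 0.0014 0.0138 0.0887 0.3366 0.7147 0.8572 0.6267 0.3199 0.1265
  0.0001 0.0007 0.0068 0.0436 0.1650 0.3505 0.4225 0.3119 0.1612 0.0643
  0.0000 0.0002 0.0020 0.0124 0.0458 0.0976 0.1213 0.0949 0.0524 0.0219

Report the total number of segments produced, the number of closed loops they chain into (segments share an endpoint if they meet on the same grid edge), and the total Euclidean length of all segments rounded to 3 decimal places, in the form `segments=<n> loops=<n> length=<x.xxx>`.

cell (4,5): code 0100 → (4.950,6.000)–(5.000,5.882)
cell (4,6): code 1000 → (5.000,6.147)–(4.950,6.000)
cell (5,4): code 0100 → (5.516,5.000)–(6.000,4.704)
cell (5,5): code 1110 → (5.000,5.882)–(5.516,5.000)
cell (5,6): code 1101 → (5.601,7.000)–(5.000,6.147)
cell (5,7): code 1000 → (6.000,7.199)–(5.601,7.000)
cell (6,4): code 0110 → (6.000,4.704)–(7.000,4.932)
cell (6,6): code 1011 → (7.000,6.730)–(6.531,7.000)
cell (6,7): code 0001 → (6.531,7.000)–(6.000,7.199)
cell (7,4): code 0010 → (7.000,4.932)–(7.071,5.000)
cell (7,5): code 0011 → (7.071,5.000)–(7.387,6.000)
cell (7,6): code 0001 → (7.387,6.000)–(7.000,6.730)
total: 12 segments, chained into 1 closed loop(s), length Σ = 7.469006

segments=12 loops=1 length=7.469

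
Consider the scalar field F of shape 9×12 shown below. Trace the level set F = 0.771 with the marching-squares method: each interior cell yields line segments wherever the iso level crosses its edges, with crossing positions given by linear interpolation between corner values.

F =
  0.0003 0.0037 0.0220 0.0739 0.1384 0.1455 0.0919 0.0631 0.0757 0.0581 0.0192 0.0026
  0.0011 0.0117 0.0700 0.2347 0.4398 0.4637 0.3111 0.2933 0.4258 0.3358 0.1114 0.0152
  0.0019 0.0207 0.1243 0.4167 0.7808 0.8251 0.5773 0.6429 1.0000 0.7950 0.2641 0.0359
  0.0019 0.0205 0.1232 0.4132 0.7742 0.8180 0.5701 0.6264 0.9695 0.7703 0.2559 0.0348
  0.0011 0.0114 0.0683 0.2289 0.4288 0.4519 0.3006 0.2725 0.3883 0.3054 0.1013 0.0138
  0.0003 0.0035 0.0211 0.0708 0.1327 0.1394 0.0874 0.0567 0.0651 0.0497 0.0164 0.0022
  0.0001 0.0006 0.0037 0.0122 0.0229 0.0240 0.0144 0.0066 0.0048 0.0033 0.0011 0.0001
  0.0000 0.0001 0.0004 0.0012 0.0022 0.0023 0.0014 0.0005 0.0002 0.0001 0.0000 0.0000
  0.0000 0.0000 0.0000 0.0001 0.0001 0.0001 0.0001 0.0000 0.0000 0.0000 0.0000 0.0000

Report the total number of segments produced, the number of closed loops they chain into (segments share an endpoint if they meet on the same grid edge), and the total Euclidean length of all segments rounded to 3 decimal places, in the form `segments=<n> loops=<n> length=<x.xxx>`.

cell (1,3): code 0100 → (1.971,4.000)–(2.000,3.973)
cell (1,4): code 1100 → (1.850,5.000)–(1.971,4.000)
cell (1,5): code 1000 → (2.000,5.218)–(1.850,5.000)
cell (1,7): code 0100 → (1.601,8.000)–(2.000,7.359)
cell (1,8): code 1100 → (1.948,9.000)–(1.601,8.000)
cell (1,9): code 1000 → (2.000,9.045)–(1.948,9.000)
cell (2,3): code 0110 → (2.000,3.973)–(3.000,3.991)
cell (2,5): code 1001 → (3.000,5.190)–(2.000,5.218)
cell (2,7): code 0110 → (2.000,7.359)–(3.000,7.421)
cell (2,8): code 1011 → (3.000,8.996)–(2.972,9.000)
cell (2,9): code 0001 → (2.972,9.000)–(2.000,9.045)
cell (3,3): code 0010 → (3.000,3.991)–(3.009,4.000)
cell (3,4): code 0011 → (3.009,4.000)–(3.128,5.000)
cell (3,5): code 0001 → (3.128,5.000)–(3.000,5.190)
cell (3,7): code 0010 → (3.000,7.421)–(3.342,8.000)
cell (3,8): code 0001 → (3.342,8.000)–(3.000,8.996)
total: 16 segments, chained into 2 closed loop(s), length Σ = 10.171898

segments=16 loops=2 length=10.172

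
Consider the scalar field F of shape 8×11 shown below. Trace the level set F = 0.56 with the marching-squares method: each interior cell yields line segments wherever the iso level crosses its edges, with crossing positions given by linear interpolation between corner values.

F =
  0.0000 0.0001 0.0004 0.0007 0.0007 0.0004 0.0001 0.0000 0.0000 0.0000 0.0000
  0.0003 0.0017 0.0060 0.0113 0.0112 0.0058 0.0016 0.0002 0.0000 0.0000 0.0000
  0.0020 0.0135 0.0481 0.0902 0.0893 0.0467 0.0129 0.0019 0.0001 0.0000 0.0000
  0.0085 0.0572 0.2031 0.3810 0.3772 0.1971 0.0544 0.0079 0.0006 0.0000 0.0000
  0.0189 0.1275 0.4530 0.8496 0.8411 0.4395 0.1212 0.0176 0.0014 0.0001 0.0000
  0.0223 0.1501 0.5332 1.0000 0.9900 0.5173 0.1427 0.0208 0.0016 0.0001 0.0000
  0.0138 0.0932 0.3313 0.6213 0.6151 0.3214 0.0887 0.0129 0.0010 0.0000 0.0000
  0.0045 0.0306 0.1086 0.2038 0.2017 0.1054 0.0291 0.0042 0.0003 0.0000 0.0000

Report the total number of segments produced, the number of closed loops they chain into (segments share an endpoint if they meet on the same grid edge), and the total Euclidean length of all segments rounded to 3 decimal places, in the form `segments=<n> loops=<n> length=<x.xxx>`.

cell (3,2): code 0100 → (3.382,3.000)–(4.000,2.270)
cell (3,3): code 1100 → (3.394,4.000)–(3.382,3.000)
cell (3,4): code 1000 → (4.000,4.700)–(3.394,4.000)
cell (4,2): code 0110 → (4.000,2.270)–(5.000,2.057)
cell (4,4): code 1001 → (5.000,4.910)–(4.000,4.700)
cell (5,2): code 0110 → (5.000,2.057)–(6.000,2.789)
cell (5,4): code 1001 → (6.000,4.188)–(5.000,4.910)
cell (6,2): code 0010 → (6.000,2.789)–(6.147,3.000)
cell (6,3): code 0011 → (6.147,3.000)–(6.133,4.000)
cell (6,4): code 0001 → (6.133,4.000)–(6.000,4.188)
total: 10 segments, chained into 1 closed loop(s), length Σ = 8.886410

segments=10 loops=1 length=8.886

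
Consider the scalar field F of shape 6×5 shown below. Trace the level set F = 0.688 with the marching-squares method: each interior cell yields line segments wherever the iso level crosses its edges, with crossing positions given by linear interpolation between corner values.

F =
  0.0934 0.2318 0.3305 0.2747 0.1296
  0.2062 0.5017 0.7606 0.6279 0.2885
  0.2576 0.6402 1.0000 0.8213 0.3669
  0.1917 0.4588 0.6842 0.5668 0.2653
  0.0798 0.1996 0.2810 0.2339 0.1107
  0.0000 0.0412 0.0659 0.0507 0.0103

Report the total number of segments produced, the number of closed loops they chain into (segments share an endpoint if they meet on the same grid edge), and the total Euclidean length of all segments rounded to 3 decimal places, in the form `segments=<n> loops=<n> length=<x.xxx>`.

cell (0,1): code 0100 → (0.831,2.000)–(1.000,1.720)
cell (0,2): code 1000 → (1.000,2.547)–(0.831,2.000)
cell (1,1): code 0110 → (1.000,1.720)–(2.000,1.133)
cell (1,2): code 1101 → (1.311,3.000)–(1.000,2.547)
cell (1,3): code 1000 → (2.000,3.293)–(1.311,3.000)
cell (2,1): code 0010 → (2.000,1.133)–(2.988,2.000)
cell (2,2): code 0011 → (2.988,2.000)–(2.524,3.000)
cell (2,3): code 0001 → (2.524,3.000)–(2.000,3.293)
total: 8 segments, chained into 1 closed loop(s), length Σ = 6.374964

segments=8 loops=1 length=6.375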